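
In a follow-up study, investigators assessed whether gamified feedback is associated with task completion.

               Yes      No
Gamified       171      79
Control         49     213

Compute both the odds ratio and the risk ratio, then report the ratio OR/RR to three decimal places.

2.573

Cells: a = 171, b = 79, c = 49, d = 213.
OR = (171·213)/(79·49) = 36423/3871 = 9.40920
Risk in exposed = 171/250 = 0.68400; risk in unexposed = 49/262 = 0.18702; RR = 3.65731
OR/RR = 9.40920 / 3.65731 = 2.57271
The outcome is not rare, so the OR lies further from 1 than the RR.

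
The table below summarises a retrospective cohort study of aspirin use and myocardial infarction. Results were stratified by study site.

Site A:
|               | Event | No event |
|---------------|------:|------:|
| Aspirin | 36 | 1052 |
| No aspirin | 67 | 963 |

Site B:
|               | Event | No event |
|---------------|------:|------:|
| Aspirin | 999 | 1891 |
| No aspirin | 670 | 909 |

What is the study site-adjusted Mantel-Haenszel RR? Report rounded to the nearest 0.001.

0.792

RR_MH = Σ(aᵢ·n₀ᵢ/nᵢ) / Σ(cᵢ·n₁ᵢ/nᵢ), with n₁ᵢ = aᵢ+bᵢ (exposed), n₀ᵢ = cᵢ+dᵢ (unexposed), nᵢ = n₁ᵢ+n₀ᵢ.
Stratum 1 (Site A): n₁ = 1088, n₀ = 1030, n = 2118; a·n₀/n = 36·1030/2118 = 17.5071; c·n₁/n = 67·1088/2118 = 34.4174
Stratum 2 (Site B): n₁ = 2890, n₀ = 1579, n = 4469; a·n₀/n = 999·1579/4469 = 352.9696; c·n₁/n = 670·2890/4469 = 433.2737
RR_MH = (17.5071 + 352.9696) / (34.4174 + 433.2737) = 370.4767 / 467.6910 = 0.79214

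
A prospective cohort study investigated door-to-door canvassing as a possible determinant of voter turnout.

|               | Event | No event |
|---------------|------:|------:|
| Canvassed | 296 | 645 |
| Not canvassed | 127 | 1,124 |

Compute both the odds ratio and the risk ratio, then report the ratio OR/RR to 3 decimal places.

Cells: a = 296, b = 645, c = 127, d = 1124.
OR = (296·1124)/(645·127) = 332704/81915 = 4.06158
Risk in exposed = 296/941 = 0.31456; risk in unexposed = 127/1251 = 0.10152; RR = 3.09853
OR/RR = 4.06158 / 3.09853 = 1.31081
The outcome is not rare, so the OR lies further from 1 than the RR.

1.311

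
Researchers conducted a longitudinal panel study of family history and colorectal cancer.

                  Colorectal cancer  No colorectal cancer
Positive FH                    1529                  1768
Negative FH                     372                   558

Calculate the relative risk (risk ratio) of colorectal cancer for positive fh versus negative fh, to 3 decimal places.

Cells: a = 1529, b = 1768, c = 372, d = 558.
Risk in exposed = 1529/3297 = 0.46375; risk in unexposed = 372/930 = 0.40000.
RR = 0.46375 / 0.40000 = 1.15939
The risk among the exposed is 1.16 times that among the unexposed.

1.159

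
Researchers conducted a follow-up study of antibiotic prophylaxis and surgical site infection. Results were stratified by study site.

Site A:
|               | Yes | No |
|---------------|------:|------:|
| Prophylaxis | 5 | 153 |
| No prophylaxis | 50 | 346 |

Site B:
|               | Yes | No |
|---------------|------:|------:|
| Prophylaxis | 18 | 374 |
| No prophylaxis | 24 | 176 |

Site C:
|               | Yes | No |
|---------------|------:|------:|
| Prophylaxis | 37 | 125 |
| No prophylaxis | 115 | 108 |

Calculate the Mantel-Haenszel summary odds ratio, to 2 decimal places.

OR_MH = Σ(aᵢdᵢ/nᵢ) / Σ(bᵢcᵢ/nᵢ), where nᵢ is the stratum total.
Stratum 1 (Site A): n = 554; a·d/n = 5·346/554 = 3.1227; b·c/n = 153·50/554 = 13.8087
Stratum 2 (Site B): n = 592; a·d/n = 18·176/592 = 5.3514; b·c/n = 374·24/592 = 15.1622
Stratum 3 (Site C): n = 385; a·d/n = 37·108/385 = 10.3792; b·c/n = 125·115/385 = 37.3377
OR_MH = (3.1227 + 5.3514 + 10.3792) / (13.8087 + 15.1622 + 37.3377) = 18.8533 / 66.3085 = 0.28433

0.28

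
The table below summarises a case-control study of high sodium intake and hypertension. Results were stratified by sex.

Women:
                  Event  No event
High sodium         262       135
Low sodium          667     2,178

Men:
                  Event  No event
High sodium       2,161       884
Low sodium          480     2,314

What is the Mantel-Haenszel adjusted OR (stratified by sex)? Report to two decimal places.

OR_MH = Σ(aᵢdᵢ/nᵢ) / Σ(bᵢcᵢ/nᵢ), where nᵢ is the stratum total.
Stratum 1 (Women): n = 3242; a·d/n = 262·2178/3242 = 176.0136; b·c/n = 135·667/3242 = 27.7745
Stratum 2 (Men): n = 5839; a·d/n = 2161·2314/5839 = 856.4059; b·c/n = 884·480/5839 = 72.6700
OR_MH = (176.0136 + 856.4059) / (27.7745 + 72.6700) = 1032.4195 / 100.4445 = 10.27851

10.28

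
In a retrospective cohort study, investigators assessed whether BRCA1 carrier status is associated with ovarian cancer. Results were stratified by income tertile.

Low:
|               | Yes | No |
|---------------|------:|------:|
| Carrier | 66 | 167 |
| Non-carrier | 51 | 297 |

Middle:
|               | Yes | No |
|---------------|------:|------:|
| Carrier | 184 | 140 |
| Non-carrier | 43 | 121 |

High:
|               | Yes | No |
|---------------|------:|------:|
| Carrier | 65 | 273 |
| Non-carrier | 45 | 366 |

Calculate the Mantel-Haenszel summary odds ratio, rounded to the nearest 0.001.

OR_MH = Σ(aᵢdᵢ/nᵢ) / Σ(bᵢcᵢ/nᵢ), where nᵢ is the stratum total.
Stratum 1 (Low): n = 581; a·d/n = 66·297/581 = 33.7384; b·c/n = 167·51/581 = 14.6592
Stratum 2 (Middle): n = 488; a·d/n = 184·121/488 = 45.6230; b·c/n = 140·43/488 = 12.3361
Stratum 3 (High): n = 749; a·d/n = 65·366/749 = 31.7623; b·c/n = 273·45/749 = 16.4019
OR_MH = (33.7384 + 45.6230 + 31.7623) / (14.6592 + 12.3361 + 16.4019) = 111.1237 / 43.3971 = 2.56062

2.561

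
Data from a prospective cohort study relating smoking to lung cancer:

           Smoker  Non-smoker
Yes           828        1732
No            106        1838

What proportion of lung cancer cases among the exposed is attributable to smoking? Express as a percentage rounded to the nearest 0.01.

45.27

Reading the table with exposure as columns: a = 828 (Smoker, case), b = 106 (Smoker, non-case), c = 1732 (Non-smoker, case), d = 1838.
Risk in exposed = 828/934 = 0.88651; risk in unexposed = 1732/3570 = 0.48515.
RR = 0.88651/0.48515 = 1.82727
AR% = (RR − 1)/RR × 100 = (1.82727 − 1)/1.82727 × 100 = 45.2737%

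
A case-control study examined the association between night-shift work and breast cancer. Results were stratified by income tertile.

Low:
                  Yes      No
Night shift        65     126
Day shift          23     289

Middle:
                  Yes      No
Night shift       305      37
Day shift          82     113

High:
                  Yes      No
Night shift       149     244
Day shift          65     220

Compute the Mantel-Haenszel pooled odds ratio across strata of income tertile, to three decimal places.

4.306

OR_MH = Σ(aᵢdᵢ/nᵢ) / Σ(bᵢcᵢ/nᵢ), where nᵢ is the stratum total.
Stratum 1 (Low): n = 503; a·d/n = 65·289/503 = 37.3459; b·c/n = 126·23/503 = 5.7614
Stratum 2 (Middle): n = 537; a·d/n = 305·113/537 = 64.1806; b·c/n = 37·82/537 = 5.6499
Stratum 3 (High): n = 678; a·d/n = 149·220/678 = 48.3481; b·c/n = 244·65/678 = 23.3923
OR_MH = (37.3459 + 64.1806 + 48.3481) / (5.7614 + 5.6499 + 23.3923) = 149.8746 / 34.8037 = 4.30629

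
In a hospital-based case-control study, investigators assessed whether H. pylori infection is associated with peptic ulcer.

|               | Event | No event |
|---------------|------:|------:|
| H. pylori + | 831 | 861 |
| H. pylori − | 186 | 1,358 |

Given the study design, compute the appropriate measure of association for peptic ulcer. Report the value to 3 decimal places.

Cells: a = 831, b = 861, c = 186, d = 1358.
This is a hospital-based case-control study: participants were sampled on outcome status, so risks in the source population cannot be estimated directly — relative risk is not valid here. The odds ratio is the appropriate measure.
OR = (a·d)/(b·c) = (831 × 1358) / (861 × 186) = 1128498 / 160146 = 7.04668

7.047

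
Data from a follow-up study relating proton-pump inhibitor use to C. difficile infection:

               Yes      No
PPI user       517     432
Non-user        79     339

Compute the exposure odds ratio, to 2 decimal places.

Cells: a = 517, b = 432, c = 79, d = 339.
OR = (a·d)/(b·c) = (517 × 339) / (432 × 79) = 175263 / 34128 = 5.13546
The odds of C. difficile infection are about 5.14 times as high in the ppi user group.

5.14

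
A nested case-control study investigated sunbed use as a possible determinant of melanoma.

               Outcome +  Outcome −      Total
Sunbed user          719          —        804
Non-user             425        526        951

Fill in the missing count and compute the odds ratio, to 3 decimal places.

10.469

The missing cell is in the exposed row: 804 − 719 = 85.
So a = 719, b = 85, c = 425, d = 526.
OR = (a·d)/(b·c) = (719 × 526) / (85 × 425) = 378194 / 36125 = 10.46904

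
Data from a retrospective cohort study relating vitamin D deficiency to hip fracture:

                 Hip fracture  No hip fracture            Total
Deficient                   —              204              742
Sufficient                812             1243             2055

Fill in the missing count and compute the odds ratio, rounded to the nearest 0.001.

The missing cell is in the exposed row: 742 − 204 = 538.
So a = 538, b = 204, c = 812, d = 1243.
OR = (a·d)/(b·c) = (538 × 1243) / (204 × 812) = 668734 / 165648 = 4.03708

4.037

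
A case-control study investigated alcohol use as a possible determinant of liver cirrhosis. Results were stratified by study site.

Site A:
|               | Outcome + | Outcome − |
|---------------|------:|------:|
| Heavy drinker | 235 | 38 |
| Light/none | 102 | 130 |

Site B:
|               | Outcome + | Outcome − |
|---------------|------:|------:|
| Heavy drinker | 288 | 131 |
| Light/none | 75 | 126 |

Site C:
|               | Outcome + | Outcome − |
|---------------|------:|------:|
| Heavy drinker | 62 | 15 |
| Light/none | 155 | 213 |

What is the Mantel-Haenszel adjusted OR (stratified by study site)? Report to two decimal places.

OR_MH = Σ(aᵢdᵢ/nᵢ) / Σ(bᵢcᵢ/nᵢ), where nᵢ is the stratum total.
Stratum 1 (Site A): n = 505; a·d/n = 235·130/505 = 60.4950; b·c/n = 38·102/505 = 7.6752
Stratum 2 (Site B): n = 620; a·d/n = 288·126/620 = 58.5290; b·c/n = 131·75/620 = 15.8468
Stratum 3 (Site C): n = 445; a·d/n = 62·213/445 = 29.6764; b·c/n = 15·155/445 = 5.2247
OR_MH = (60.4950 + 58.5290 + 29.6764) / (7.6752 + 15.8468 + 5.2247) = 148.7005 / 28.7467 = 5.17278

5.17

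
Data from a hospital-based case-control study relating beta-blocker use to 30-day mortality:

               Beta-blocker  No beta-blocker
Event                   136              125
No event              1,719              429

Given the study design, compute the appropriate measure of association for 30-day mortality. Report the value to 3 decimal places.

Reading the table with exposure as columns: a = 136 (Beta-blocker, case), b = 1719 (Beta-blocker, non-case), c = 125 (No beta-blocker, case), d = 429.
This is a hospital-based case-control study: participants were sampled on outcome status, so risks in the source population cannot be estimated directly — relative risk is not valid here. The odds ratio is the appropriate measure.
OR = (a·d)/(b·c) = (136 × 429) / (1719 × 125) = 58344 / 214875 = 0.27153

0.272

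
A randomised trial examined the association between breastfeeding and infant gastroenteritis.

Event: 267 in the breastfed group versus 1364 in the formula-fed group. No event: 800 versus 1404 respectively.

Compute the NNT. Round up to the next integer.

Risk in treated group = 267/1067 = 0.25023; risk in control = 1364/2768 = 0.49277.
Absolute risk reduction = 0.49277 − 0.25023 = 0.24254
NNT = 1 / ARR = 1 / 0.24254 = 4.123 → round up → 5

5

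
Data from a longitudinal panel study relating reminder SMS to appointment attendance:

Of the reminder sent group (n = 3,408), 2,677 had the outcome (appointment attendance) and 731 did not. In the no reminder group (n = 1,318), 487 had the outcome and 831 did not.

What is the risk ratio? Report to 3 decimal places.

2.126

From the description: a = 2677, b = 731, c = 487, d = 831.
Risk in exposed = 2677/3408 = 0.78550; risk in unexposed = 487/1318 = 0.36950.
RR = 0.78550 / 0.36950 = 2.12586
The risk among the exposed is 2.13 times that among the unexposed.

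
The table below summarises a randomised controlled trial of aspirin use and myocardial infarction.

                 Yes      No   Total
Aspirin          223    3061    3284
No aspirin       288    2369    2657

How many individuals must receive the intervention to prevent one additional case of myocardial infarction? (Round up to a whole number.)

25

Risk in treated group = 223/3284 = 0.06790; risk in control = 288/2657 = 0.10839.
Absolute risk reduction = 0.10839 − 0.06790 = 0.04049
NNT = 1 / ARR = 1 / 0.04049 = 24.699 → round up → 25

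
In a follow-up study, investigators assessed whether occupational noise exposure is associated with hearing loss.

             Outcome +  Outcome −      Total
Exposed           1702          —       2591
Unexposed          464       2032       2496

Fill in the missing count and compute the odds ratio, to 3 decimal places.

8.384

The missing cell is in the exposed row: 2591 − 1702 = 889.
So a = 1702, b = 889, c = 464, d = 2032.
OR = (a·d)/(b·c) = (1702 × 2032) / (889 × 464) = 3458464 / 412496 = 8.38424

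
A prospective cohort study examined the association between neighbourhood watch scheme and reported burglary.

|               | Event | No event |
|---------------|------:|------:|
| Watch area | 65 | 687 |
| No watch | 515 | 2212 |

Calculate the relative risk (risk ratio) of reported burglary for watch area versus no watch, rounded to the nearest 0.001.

0.458

Cells: a = 65, b = 687, c = 515, d = 2212.
Risk in exposed = 65/752 = 0.08644; risk in unexposed = 515/2727 = 0.18885.
RR = 0.08644 / 0.18885 = 0.45769
The risk is 54% lower among the exposed than among the unexposed.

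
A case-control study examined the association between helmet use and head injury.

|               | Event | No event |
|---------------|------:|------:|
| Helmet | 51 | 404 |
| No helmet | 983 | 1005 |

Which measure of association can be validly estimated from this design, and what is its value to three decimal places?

0.129

Cells: a = 51, b = 404, c = 983, d = 1005.
This is a case-control study: participants were sampled on outcome status, so risks in the source population cannot be estimated directly — relative risk is not valid here. The odds ratio is the appropriate measure.
OR = (a·d)/(b·c) = (51 × 1005) / (404 × 983) = 51255 / 397132 = 0.12906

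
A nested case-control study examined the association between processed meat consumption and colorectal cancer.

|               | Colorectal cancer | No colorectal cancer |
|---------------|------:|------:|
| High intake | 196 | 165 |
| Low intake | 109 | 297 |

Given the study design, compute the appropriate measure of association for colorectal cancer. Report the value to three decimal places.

Cells: a = 196, b = 165, c = 109, d = 297.
This is a nested case-control study: participants were sampled on outcome status, so risks in the source population cannot be estimated directly — relative risk is not valid here. The odds ratio is the appropriate measure.
OR = (a·d)/(b·c) = (196 × 297) / (165 × 109) = 58212 / 17985 = 3.23670

3.237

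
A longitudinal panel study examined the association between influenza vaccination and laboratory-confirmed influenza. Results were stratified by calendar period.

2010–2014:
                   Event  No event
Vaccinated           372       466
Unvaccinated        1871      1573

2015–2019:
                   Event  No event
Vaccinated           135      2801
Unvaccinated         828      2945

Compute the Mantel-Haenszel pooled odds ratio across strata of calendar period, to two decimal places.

OR_MH = Σ(aᵢdᵢ/nᵢ) / Σ(bᵢcᵢ/nᵢ), where nᵢ is the stratum total.
Stratum 1 (2010–2014): n = 4282; a·d/n = 372·1573/4282 = 136.6548; b·c/n = 466·1871/4282 = 203.6165
Stratum 2 (2015–2019): n = 6709; a·d/n = 135·2945/6709 = 59.2599; b·c/n = 2801·828/6709 = 345.6891
OR_MH = (136.6548 + 59.2599) / (203.6165 + 345.6891) = 195.9148 / 549.3056 = 0.35666

0.36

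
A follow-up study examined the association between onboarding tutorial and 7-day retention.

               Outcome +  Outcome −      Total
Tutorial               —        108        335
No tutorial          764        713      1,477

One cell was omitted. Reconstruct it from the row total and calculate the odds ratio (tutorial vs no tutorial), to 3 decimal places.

1.962

The missing cell is in the exposed row: 335 − 108 = 227.
So a = 227, b = 108, c = 764, d = 713.
OR = (a·d)/(b·c) = (227 × 713) / (108 × 764) = 161851 / 82512 = 1.96154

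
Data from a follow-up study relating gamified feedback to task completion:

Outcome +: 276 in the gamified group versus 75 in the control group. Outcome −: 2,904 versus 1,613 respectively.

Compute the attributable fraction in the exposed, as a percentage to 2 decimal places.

From the description: a = 276, b = 2904, c = 75, d = 1613.
Risk in exposed = 276/3180 = 0.08679; risk in unexposed = 75/1688 = 0.04443.
RR = 0.08679/0.04443 = 1.95341
AR% = (RR − 1)/RR × 100 = (1.95341 − 1)/1.95341 × 100 = 48.8074%

48.81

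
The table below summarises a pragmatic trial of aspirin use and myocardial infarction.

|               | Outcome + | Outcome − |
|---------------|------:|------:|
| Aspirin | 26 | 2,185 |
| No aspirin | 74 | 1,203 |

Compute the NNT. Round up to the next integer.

22

Risk in treated group = 26/2211 = 0.01176; risk in control = 74/1277 = 0.05795.
Absolute risk reduction = 0.05795 − 0.01176 = 0.04619
NNT = 1 / ARR = 1 / 0.04619 = 21.650 → round up → 22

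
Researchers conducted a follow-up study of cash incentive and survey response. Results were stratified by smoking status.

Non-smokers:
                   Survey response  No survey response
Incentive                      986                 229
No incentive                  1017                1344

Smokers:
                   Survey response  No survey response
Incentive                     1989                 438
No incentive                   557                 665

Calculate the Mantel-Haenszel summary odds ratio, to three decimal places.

OR_MH = Σ(aᵢdᵢ/nᵢ) / Σ(bᵢcᵢ/nᵢ), where nᵢ is the stratum total.
Stratum 1 (Non-smokers): n = 3576; a·d/n = 986·1344/3576 = 370.5772; b·c/n = 229·1017/3576 = 65.1267
Stratum 2 (Smokers): n = 3649; a·d/n = 1989·665/3649 = 362.4788; b·c/n = 438·557/3649 = 66.8583
OR_MH = (370.5772 + 362.4788) / (65.1267 + 66.8583) = 733.0559 / 131.9850 = 5.55409

5.554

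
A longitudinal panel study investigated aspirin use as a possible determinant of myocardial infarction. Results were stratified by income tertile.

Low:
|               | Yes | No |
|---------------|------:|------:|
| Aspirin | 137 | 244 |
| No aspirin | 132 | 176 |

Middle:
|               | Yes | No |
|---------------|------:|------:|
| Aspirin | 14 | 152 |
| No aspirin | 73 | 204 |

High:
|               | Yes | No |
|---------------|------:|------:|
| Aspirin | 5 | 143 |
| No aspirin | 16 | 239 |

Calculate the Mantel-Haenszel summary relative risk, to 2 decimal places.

RR_MH = Σ(aᵢ·n₀ᵢ/nᵢ) / Σ(cᵢ·n₁ᵢ/nᵢ), with n₁ᵢ = aᵢ+bᵢ (exposed), n₀ᵢ = cᵢ+dᵢ (unexposed), nᵢ = n₁ᵢ+n₀ᵢ.
Stratum 1 (Low): n₁ = 381, n₀ = 308, n = 689; a·n₀/n = 137·308/689 = 61.2424; c·n₁/n = 132·381/689 = 72.9927
Stratum 2 (Middle): n₁ = 166, n₀ = 277, n = 443; a·n₀/n = 14·277/443 = 8.7540; c·n₁/n = 73·166/443 = 27.3544
Stratum 3 (High): n₁ = 148, n₀ = 255, n = 403; a·n₀/n = 5·255/403 = 3.1638; c·n₁/n = 16·148/403 = 5.8759
RR_MH = (61.2424 + 8.7540 + 3.1638) / (72.9927 + 27.3544 + 5.8759) = 73.1601 / 106.2231 = 0.68874

0.69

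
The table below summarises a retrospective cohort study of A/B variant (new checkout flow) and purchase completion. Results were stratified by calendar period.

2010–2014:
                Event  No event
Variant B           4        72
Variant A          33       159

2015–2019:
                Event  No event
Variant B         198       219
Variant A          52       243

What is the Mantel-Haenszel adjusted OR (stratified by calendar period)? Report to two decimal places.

2.81

OR_MH = Σ(aᵢdᵢ/nᵢ) / Σ(bᵢcᵢ/nᵢ), where nᵢ is the stratum total.
Stratum 1 (2010–2014): n = 268; a·d/n = 4·159/268 = 2.3731; b·c/n = 72·33/268 = 8.8657
Stratum 2 (2015–2019): n = 712; a·d/n = 198·243/712 = 67.5758; b·c/n = 219·52/712 = 15.9944
OR_MH = (2.3731 + 67.5758) / (8.8657 + 15.9944) = 69.9490 / 24.8601 = 2.81371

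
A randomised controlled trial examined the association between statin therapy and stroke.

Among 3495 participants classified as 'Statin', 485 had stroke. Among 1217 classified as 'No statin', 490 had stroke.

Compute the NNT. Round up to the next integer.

Risk in treated group = 485/3495 = 0.13877; risk in control = 490/1217 = 0.40263.
Absolute risk reduction = 0.40263 − 0.13877 = 0.26386
NNT = 1 / ARR = 1 / 0.26386 = 3.790 → round up → 4

4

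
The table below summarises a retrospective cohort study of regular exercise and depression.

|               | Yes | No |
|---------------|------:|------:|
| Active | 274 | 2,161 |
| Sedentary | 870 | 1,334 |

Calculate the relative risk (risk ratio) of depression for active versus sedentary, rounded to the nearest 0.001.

Cells: a = 274, b = 2161, c = 870, d = 1334.
Risk in exposed = 274/2435 = 0.11253; risk in unexposed = 870/2204 = 0.39474.
RR = 0.11253 / 0.39474 = 0.28507
The risk is 71% lower among the exposed than among the unexposed.

0.285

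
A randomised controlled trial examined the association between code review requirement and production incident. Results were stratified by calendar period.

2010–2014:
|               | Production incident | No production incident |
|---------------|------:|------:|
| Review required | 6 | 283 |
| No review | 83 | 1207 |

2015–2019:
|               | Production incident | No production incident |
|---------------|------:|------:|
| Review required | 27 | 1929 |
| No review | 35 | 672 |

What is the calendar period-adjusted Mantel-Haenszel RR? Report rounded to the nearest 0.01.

0.30

RR_MH = Σ(aᵢ·n₀ᵢ/nᵢ) / Σ(cᵢ·n₁ᵢ/nᵢ), with n₁ᵢ = aᵢ+bᵢ (exposed), n₀ᵢ = cᵢ+dᵢ (unexposed), nᵢ = n₁ᵢ+n₀ᵢ.
Stratum 1 (2010–2014): n₁ = 289, n₀ = 1290, n = 1579; a·n₀/n = 6·1290/1579 = 4.9018; c·n₁/n = 83·289/1579 = 15.1913
Stratum 2 (2015–2019): n₁ = 1956, n₀ = 707, n = 2663; a·n₀/n = 27·707/2663 = 7.1682; c·n₁/n = 35·1956/2663 = 25.7078
RR_MH = (4.9018 + 7.1682) / (15.1913 + 25.7078) = 12.0701 / 40.8991 = 0.29512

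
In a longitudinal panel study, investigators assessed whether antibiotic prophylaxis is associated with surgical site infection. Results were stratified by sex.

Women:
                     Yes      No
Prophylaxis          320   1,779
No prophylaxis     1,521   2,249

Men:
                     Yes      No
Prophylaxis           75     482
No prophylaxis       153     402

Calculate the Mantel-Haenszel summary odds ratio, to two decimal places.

0.28

OR_MH = Σ(aᵢdᵢ/nᵢ) / Σ(bᵢcᵢ/nᵢ), where nᵢ is the stratum total.
Stratum 1 (Women): n = 5869; a·d/n = 320·2249/5869 = 122.6240; b·c/n = 1779·1521/5869 = 461.0426
Stratum 2 (Men): n = 1112; a·d/n = 75·402/1112 = 27.1133; b·c/n = 482·153/1112 = 66.3183
OR_MH = (122.6240 + 27.1133) / (461.0426 + 66.3183) = 149.7373 / 527.3609 = 0.28394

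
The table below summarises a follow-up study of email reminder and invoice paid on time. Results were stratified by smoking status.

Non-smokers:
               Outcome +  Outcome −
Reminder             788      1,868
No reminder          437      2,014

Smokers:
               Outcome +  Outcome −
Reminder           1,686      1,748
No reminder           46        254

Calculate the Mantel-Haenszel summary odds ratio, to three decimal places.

OR_MH = Σ(aᵢdᵢ/nᵢ) / Σ(bᵢcᵢ/nᵢ), where nᵢ is the stratum total.
Stratum 1 (Non-smokers): n = 5107; a·d/n = 788·2014/5107 = 310.7562; b·c/n = 1868·437/5107 = 159.8426
Stratum 2 (Smokers): n = 3734; a·d/n = 1686·254/3734 = 114.6877; b·c/n = 1748·46/3734 = 21.5340
OR_MH = (310.7562 + 114.6877) / (159.8426 + 21.5340) = 425.4440 / 181.3766 = 2.34564

2.346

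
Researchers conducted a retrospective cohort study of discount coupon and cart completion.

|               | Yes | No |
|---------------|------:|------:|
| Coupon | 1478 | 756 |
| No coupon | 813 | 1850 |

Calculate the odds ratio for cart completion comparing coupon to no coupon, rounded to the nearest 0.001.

4.449

Cells: a = 1478, b = 756, c = 813, d = 1850.
OR = (a·d)/(b·c) = (1478 × 1850) / (756 × 813) = 2734300 / 614628 = 4.44871
The odds of cart completion are about 4.45 times as high in the coupon group.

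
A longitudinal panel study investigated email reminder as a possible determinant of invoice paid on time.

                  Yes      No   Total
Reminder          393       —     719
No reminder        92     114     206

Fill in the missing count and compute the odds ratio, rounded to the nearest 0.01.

1.49

The missing cell is in the exposed row: 719 − 393 = 326.
So a = 393, b = 326, c = 92, d = 114.
OR = (a·d)/(b·c) = (393 × 114) / (326 × 92) = 44802 / 29992 = 1.49380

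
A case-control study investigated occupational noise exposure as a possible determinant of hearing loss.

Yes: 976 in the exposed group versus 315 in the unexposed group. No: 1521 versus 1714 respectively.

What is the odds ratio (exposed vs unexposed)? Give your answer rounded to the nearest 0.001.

From the description: a = 976, b = 1521, c = 315, d = 1714.
OR = (a·d)/(b·c) = (976 × 1714) / (1521 × 315) = 1672864 / 479115 = 3.49157
The odds of hearing loss are about 3.49 times as high in the exposed group.

3.492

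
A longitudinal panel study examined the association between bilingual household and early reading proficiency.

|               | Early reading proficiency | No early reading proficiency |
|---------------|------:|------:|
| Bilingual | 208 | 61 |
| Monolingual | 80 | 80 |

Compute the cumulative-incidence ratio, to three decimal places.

1.546

Cells: a = 208, b = 61, c = 80, d = 80.
Risk in exposed = 208/269 = 0.77323; risk in unexposed = 80/160 = 0.50000.
RR = 0.77323 / 0.50000 = 1.54647
The risk among the exposed is 1.55 times that among the unexposed.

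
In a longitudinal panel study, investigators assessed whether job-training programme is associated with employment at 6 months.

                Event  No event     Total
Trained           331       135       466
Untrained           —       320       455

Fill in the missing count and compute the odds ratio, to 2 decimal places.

The missing cell is in the unexposed row: 455 − 320 = 135.
So a = 331, b = 135, c = 135, d = 320.
OR = (a·d)/(b·c) = (331 × 320) / (135 × 135) = 105920 / 18225 = 5.81180

5.81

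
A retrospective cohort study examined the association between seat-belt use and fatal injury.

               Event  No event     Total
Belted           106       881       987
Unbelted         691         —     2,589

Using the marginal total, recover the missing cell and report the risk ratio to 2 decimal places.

The missing cell is in the unexposed row: 2589 − 691 = 1898.
So a = 106, b = 881, c = 691, d = 1898.
RR = [a/(a+b)] / [c/(c+d)] = (106/987) / (691/2589) = 0.10740/0.26690 = 0.40239

0.40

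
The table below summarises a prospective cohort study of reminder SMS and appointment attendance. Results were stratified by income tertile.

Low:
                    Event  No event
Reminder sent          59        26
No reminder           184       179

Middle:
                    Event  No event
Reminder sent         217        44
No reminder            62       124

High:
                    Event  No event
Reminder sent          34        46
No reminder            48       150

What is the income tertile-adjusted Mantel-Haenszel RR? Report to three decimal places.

1.911

RR_MH = Σ(aᵢ·n₀ᵢ/nᵢ) / Σ(cᵢ·n₁ᵢ/nᵢ), with n₁ᵢ = aᵢ+bᵢ (exposed), n₀ᵢ = cᵢ+dᵢ (unexposed), nᵢ = n₁ᵢ+n₀ᵢ.
Stratum 1 (Low): n₁ = 85, n₀ = 363, n = 448; a·n₀/n = 59·363/448 = 47.8058; c·n₁/n = 184·85/448 = 34.9107
Stratum 2 (Middle): n₁ = 261, n₀ = 186, n = 447; a·n₀/n = 217·186/447 = 90.2953; c·n₁/n = 62·261/447 = 36.2013
Stratum 3 (High): n₁ = 80, n₀ = 198, n = 278; a·n₀/n = 34·198/278 = 24.2158; c·n₁/n = 48·80/278 = 13.8129
RR_MH = (47.8058 + 90.2953 + 24.2158) / (34.9107 + 36.2013 + 13.8129) = 162.3169 / 84.9250 = 1.91130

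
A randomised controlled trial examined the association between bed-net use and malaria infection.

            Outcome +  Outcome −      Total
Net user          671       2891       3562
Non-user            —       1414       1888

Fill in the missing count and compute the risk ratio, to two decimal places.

The missing cell is in the unexposed row: 1888 − 1414 = 474.
So a = 671, b = 2891, c = 474, d = 1414.
RR = [a/(a+b)] / [c/(c+d)] = (671/3562) / (474/1888) = 0.18838/0.25106 = 0.75033

0.75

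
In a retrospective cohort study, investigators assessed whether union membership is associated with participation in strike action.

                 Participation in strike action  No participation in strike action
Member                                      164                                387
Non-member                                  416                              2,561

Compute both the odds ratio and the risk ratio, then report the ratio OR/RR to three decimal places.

Cells: a = 164, b = 387, c = 416, d = 2561.
OR = (164·2561)/(387·416) = 420004/160992 = 2.60885
Risk in exposed = 164/551 = 0.29764; risk in unexposed = 416/2977 = 0.13974; RR = 2.12999
OR/RR = 2.60885 / 2.12999 = 1.22482
The outcome is not rare, so the OR lies further from 1 than the RR.

1.225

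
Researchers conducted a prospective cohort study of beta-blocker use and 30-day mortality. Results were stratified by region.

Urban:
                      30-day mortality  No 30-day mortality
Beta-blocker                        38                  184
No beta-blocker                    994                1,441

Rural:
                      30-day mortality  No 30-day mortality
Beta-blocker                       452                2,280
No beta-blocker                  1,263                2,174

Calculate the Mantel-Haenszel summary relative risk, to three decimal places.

RR_MH = Σ(aᵢ·n₀ᵢ/nᵢ) / Σ(cᵢ·n₁ᵢ/nᵢ), with n₁ᵢ = aᵢ+bᵢ (exposed), n₀ᵢ = cᵢ+dᵢ (unexposed), nᵢ = n₁ᵢ+n₀ᵢ.
Stratum 1 (Urban): n₁ = 222, n₀ = 2435, n = 2657; a·n₀/n = 38·2435/2657 = 34.8250; c·n₁/n = 994·222/2657 = 83.0516
Stratum 2 (Rural): n₁ = 2732, n₀ = 3437, n = 6169; a·n₀/n = 452·3437/6169 = 251.8275; c·n₁/n = 1263·2732/6169 = 559.3315
RR_MH = (34.8250 + 251.8275) / (83.0516 + 559.3315) = 286.6525 / 642.3831 = 0.44623

0.446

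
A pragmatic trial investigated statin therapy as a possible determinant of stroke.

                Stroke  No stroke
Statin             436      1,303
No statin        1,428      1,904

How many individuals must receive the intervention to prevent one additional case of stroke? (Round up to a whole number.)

Risk in treated group = 436/1739 = 0.25072; risk in control = 1428/3332 = 0.42857.
Absolute risk reduction = 0.42857 − 0.25072 = 0.17785
NNT = 1 / ARR = 1 / 0.17785 = 5.623 → round up → 6

6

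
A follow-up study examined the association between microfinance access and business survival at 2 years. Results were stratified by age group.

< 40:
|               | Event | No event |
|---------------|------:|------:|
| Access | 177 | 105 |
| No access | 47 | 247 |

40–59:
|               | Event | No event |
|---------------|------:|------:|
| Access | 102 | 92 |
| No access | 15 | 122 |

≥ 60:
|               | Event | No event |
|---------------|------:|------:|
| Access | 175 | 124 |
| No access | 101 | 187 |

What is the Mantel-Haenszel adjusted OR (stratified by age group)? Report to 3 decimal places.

OR_MH = Σ(aᵢdᵢ/nᵢ) / Σ(bᵢcᵢ/nᵢ), where nᵢ is the stratum total.
Stratum 1 (< 40): n = 576; a·d/n = 177·247/576 = 75.9010; b·c/n = 105·47/576 = 8.5677
Stratum 2 (40–59): n = 331; a·d/n = 102·122/331 = 37.5952; b·c/n = 92·15/331 = 4.1692
Stratum 3 (≥ 60): n = 587; a·d/n = 175·187/587 = 55.7496; b·c/n = 124·101/587 = 21.3356
OR_MH = (75.9010 + 37.5952 + 55.7496) / (8.5677 + 4.1692 + 21.3356) = 169.2458 / 34.0725 = 4.96723

4.967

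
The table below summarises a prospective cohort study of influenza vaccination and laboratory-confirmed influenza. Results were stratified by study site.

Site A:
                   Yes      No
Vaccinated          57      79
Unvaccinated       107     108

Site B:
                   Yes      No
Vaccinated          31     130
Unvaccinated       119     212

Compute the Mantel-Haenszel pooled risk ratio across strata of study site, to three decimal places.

0.694

RR_MH = Σ(aᵢ·n₀ᵢ/nᵢ) / Σ(cᵢ·n₁ᵢ/nᵢ), with n₁ᵢ = aᵢ+bᵢ (exposed), n₀ᵢ = cᵢ+dᵢ (unexposed), nᵢ = n₁ᵢ+n₀ᵢ.
Stratum 1 (Site A): n₁ = 136, n₀ = 215, n = 351; a·n₀/n = 57·215/351 = 34.9145; c·n₁/n = 107·136/351 = 41.4587
Stratum 2 (Site B): n₁ = 161, n₀ = 331, n = 492; a·n₀/n = 31·331/492 = 20.8557; c·n₁/n = 119·161/492 = 38.9411
RR_MH = (34.9145 + 20.8557) / (41.4587 + 38.9411) = 55.7702 / 80.3997 = 0.69366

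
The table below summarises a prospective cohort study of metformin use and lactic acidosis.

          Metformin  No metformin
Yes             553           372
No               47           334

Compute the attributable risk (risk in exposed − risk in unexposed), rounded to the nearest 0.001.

0.395

Reading the table with exposure as columns: a = 553 (Metformin, case), b = 47 (Metformin, non-case), c = 372 (No metformin, case), d = 334.
Risk in exposed = 553/600 = 0.921667; risk in unexposed = 372/706 = 0.526912.
Risk difference = 0.921667 − 0.526912 = 0.394754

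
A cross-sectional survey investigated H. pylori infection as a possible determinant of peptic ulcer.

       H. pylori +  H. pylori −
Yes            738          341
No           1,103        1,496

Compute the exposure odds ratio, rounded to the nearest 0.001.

2.935

Reading the table with exposure as columns: a = 738 (H. pylori +, case), b = 1103 (H. pylori +, non-case), c = 341 (H. pylori −, case), d = 1496.
OR = (a·d)/(b·c) = (738 × 1496) / (1103 × 341) = 1104048 / 376123 = 2.93534
The odds of peptic ulcer are about 2.94 times as high in the h. pylori + group.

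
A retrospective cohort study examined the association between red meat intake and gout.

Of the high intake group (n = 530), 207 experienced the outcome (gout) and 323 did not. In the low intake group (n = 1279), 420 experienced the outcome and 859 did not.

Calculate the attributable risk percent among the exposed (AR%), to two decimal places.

From the description: a = 207, b = 323, c = 420, d = 859.
Risk in exposed = 207/530 = 0.39057; risk in unexposed = 420/1279 = 0.32838.
RR = 0.39057/0.32838 = 1.18937
AR% = (RR − 1)/RR × 100 = (1.18937 − 1)/1.18937 × 100 = 15.9216%

15.92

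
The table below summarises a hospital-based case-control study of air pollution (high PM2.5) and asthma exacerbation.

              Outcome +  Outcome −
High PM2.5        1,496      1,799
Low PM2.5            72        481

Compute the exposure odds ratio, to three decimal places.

Cells: a = 1496, b = 1799, c = 72, d = 481.
OR = (a·d)/(b·c) = (1496 × 481) / (1799 × 72) = 719576 / 129528 = 5.55537
The odds of asthma exacerbation are about 5.56 times as high in the high pm2.5 group.

5.555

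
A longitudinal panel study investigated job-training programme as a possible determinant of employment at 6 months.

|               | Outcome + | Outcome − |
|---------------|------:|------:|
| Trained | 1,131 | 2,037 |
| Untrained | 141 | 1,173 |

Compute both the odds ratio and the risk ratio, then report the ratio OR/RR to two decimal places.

1.39

Cells: a = 1131, b = 2037, c = 141, d = 1173.
OR = (1131·1173)/(2037·141) = 1326663/287217 = 4.61903
Risk in exposed = 1131/3168 = 0.35701; risk in unexposed = 141/1314 = 0.10731; RR = 3.32701
OR/RR = 4.61903 / 3.32701 = 1.38834
The outcome is not rare, so the OR lies further from 1 than the RR.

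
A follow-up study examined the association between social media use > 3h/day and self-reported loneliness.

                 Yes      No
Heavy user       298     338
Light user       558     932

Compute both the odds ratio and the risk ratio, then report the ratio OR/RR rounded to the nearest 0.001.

1.177

Cells: a = 298, b = 338, c = 558, d = 932.
OR = (298·932)/(338·558) = 277736/188604 = 1.47259
Risk in exposed = 298/636 = 0.46855; risk in unexposed = 558/1490 = 0.37450; RR = 1.25116
OR/RR = 1.47259 / 1.25116 = 1.17698
The outcome is not rare, so the OR lies further from 1 than the RR.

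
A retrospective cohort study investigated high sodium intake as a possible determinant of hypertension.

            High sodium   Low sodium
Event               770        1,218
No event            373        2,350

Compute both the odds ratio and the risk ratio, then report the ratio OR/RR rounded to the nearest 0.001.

2.018

Reading the table with exposure as columns: a = 770 (High sodium, case), b = 373 (High sodium, non-case), c = 1218 (Low sodium, case), d = 2350.
OR = (770·2350)/(373·1218) = 1809500/454314 = 3.98293
Risk in exposed = 770/1143 = 0.67367; risk in unexposed = 1218/3568 = 0.34137; RR = 1.97343
OR/RR = 3.98293 / 1.97343 = 2.01828
The outcome is not rare, so the OR lies further from 1 than the RR.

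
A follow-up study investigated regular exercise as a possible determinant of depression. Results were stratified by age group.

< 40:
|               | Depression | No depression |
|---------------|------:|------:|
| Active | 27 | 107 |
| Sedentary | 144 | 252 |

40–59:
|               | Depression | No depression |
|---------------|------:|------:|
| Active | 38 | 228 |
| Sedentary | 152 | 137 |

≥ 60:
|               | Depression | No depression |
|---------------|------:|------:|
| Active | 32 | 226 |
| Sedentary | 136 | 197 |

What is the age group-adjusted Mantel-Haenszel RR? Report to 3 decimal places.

RR_MH = Σ(aᵢ·n₀ᵢ/nᵢ) / Σ(cᵢ·n₁ᵢ/nᵢ), with n₁ᵢ = aᵢ+bᵢ (exposed), n₀ᵢ = cᵢ+dᵢ (unexposed), nᵢ = n₁ᵢ+n₀ᵢ.
Stratum 1 (< 40): n₁ = 134, n₀ = 396, n = 530; a·n₀/n = 27·396/530 = 20.1736; c·n₁/n = 144·134/530 = 36.4075
Stratum 2 (40–59): n₁ = 266, n₀ = 289, n = 555; a·n₀/n = 38·289/555 = 19.7874; c·n₁/n = 152·266/555 = 72.8505
Stratum 3 (≥ 60): n₁ = 258, n₀ = 333, n = 591; a·n₀/n = 32·333/591 = 18.0305; c·n₁/n = 136·258/591 = 59.3706
RR_MH = (20.1736 + 19.7874 + 18.0305) / (36.4075 + 72.8505 + 59.3706) = 57.9914 / 168.6286 = 0.34390

0.344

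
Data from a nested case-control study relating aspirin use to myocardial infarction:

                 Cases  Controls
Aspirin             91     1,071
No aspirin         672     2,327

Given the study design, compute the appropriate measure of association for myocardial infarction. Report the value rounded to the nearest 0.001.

Cells: a = 91, b = 1071, c = 672, d = 2327.
This is a nested case-control study: participants were sampled on outcome status, so risks in the source population cannot be estimated directly — relative risk is not valid here. The odds ratio is the appropriate measure.
OR = (a·d)/(b·c) = (91 × 2327) / (1071 × 672) = 211757 / 719712 = 0.29422

0.294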